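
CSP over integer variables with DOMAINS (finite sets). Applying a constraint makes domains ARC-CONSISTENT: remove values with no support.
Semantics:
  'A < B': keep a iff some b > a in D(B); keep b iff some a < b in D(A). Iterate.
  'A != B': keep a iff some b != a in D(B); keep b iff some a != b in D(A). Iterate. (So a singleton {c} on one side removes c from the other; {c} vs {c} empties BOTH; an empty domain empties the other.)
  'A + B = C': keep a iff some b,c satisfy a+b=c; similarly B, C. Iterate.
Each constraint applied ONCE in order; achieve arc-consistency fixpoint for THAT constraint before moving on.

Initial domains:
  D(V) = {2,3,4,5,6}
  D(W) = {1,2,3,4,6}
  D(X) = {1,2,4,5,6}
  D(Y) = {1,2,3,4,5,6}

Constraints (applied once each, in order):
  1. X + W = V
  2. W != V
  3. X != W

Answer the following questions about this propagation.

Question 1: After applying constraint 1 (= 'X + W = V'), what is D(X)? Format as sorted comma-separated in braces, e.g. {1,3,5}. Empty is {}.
Constraint 1 (X + W = V) on D(X)={1,2,4,5,6} D(W)={1,2,3,4,6} D(V)={2,3,4,5,6}: X {1,2,4,5,6}->{1,2,4,5}; W {1,2,3,4,6}->{1,2,3,4}
So after constraint 1: D(X) = {1,2,4,5}

Answer: {1,2,4,5}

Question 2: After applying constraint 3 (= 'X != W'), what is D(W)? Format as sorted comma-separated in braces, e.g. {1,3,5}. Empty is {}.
Constraint 1 (X + W = V) on D(X)={1,2,4,5,6} D(W)={1,2,3,4,6} D(V)={2,3,4,5,6}: X {1,2,4,5,6}->{1,2,4,5}; W {1,2,3,4,6}->{1,2,3,4}
Constraint 2 (W != V) on D(W)={1,2,3,4} D(V)={2,3,4,5,6}: no change
Constraint 3 (X != W) on D(X)={1,2,4,5} D(W)={1,2,3,4}: no change
So after constraint 3: D(W) = {1,2,3,4}

Answer: {1,2,3,4}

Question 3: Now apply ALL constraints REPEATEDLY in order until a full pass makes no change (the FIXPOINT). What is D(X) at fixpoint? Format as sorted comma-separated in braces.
Answer: {1,2,4,5}

Derivation:
pass 0 (initial): D(X)={1,2,4,5,6}
pass 1: W {1,2,3,4,6}->{1,2,3,4}; X {1,2,4,5,6}->{1,2,4,5}
pass 2: no change
Fixpoint after 2 passes: D(X) = {1,2,4,5}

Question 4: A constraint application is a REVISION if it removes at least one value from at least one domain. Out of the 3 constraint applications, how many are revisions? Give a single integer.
Answer: 1

Derivation:
Constraint 1 (X + W = V) on D(X)={1,2,4,5,6} D(W)={1,2,3,4,6} D(V)={2,3,4,5,6}: X {1,2,4,5,6}->{1,2,4,5}; W {1,2,3,4,6}->{1,2,3,4} => REVISION
Constraint 2 (W != V) on D(W)={1,2,3,4} D(V)={2,3,4,5,6}: no change => not a revision
Constraint 3 (X != W) on D(X)={1,2,4,5} D(W)={1,2,3,4}: no change => not a revision
Total revisions = 1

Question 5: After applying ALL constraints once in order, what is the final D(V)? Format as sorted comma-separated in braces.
Answer: {2,3,4,5,6}

Derivation:
Constraint 1 (X + W = V) on D(X)={1,2,4,5,6} D(W)={1,2,3,4,6} D(V)={2,3,4,5,6}: X {1,2,4,5,6}->{1,2,4,5}; W {1,2,3,4,6}->{1,2,3,4}
Constraint 2 (W != V) on D(W)={1,2,3,4} D(V)={2,3,4,5,6}: no change
Constraint 3 (X != W) on D(X)={1,2,4,5} D(W)={1,2,3,4}: no change
So after all 3 constraints: D(V) = {2,3,4,5,6}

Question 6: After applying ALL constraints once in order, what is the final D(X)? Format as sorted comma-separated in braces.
Answer: {1,2,4,5}

Derivation:
Constraint 1 (X + W = V) on D(X)={1,2,4,5,6} D(W)={1,2,3,4,6} D(V)={2,3,4,5,6}: X {1,2,4,5,6}->{1,2,4,5}; W {1,2,3,4,6}->{1,2,3,4}
Constraint 2 (W != V) on D(W)={1,2,3,4} D(V)={2,3,4,5,6}: no change
Constraint 3 (X != W) on D(X)={1,2,4,5} D(W)={1,2,3,4}: no change
So after all 3 constraints: D(X) = {1,2,4,5}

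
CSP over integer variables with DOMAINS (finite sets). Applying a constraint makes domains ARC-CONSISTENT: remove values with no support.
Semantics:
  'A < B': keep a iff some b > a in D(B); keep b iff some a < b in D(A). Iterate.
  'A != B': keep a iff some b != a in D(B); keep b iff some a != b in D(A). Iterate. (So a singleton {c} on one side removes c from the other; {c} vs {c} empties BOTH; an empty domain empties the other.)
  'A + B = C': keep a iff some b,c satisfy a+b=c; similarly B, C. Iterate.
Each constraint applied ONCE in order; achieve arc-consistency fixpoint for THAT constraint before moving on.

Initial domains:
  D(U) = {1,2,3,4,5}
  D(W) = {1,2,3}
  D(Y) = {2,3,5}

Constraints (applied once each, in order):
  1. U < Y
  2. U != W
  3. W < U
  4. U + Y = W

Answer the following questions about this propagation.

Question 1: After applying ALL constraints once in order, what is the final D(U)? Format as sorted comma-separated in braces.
Answer: {}

Derivation:
Constraint 1 (U < Y) on D(U)={1,2,3,4,5} D(Y)={2,3,5}: U {1,2,3,4,5}->{1,2,3,4}
Constraint 2 (U != W) on D(U)={1,2,3,4} D(W)={1,2,3}: no change
Constraint 3 (W < U) on D(W)={1,2,3} D(U)={1,2,3,4}: U {1,2,3,4}->{2,3,4}
Constraint 4 (U + Y = W) on D(U)={2,3,4} D(Y)={2,3,5} D(W)={1,2,3}: U {2,3,4}->{}; Y {2,3,5}->{}; W {1,2,3}->{}
So after all 4 constraints: D(U) = {}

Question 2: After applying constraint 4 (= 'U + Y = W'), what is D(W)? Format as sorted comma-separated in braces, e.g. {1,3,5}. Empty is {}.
Constraint 1 (U < Y) on D(U)={1,2,3,4,5} D(Y)={2,3,5}: U {1,2,3,4,5}->{1,2,3,4}
Constraint 2 (U != W) on D(U)={1,2,3,4} D(W)={1,2,3}: no change
Constraint 3 (W < U) on D(W)={1,2,3} D(U)={1,2,3,4}: U {1,2,3,4}->{2,3,4}
Constraint 4 (U + Y = W) on D(U)={2,3,4} D(Y)={2,3,5} D(W)={1,2,3}: U {2,3,4}->{}; Y {2,3,5}->{}; W {1,2,3}->{}
So after constraint 4: D(W) = {}

Answer: {}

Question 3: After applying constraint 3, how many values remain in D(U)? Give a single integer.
Answer: 3

Derivation:
Constraint 1 (U < Y) on D(U)={1,2,3,4,5} D(Y)={2,3,5}: U {1,2,3,4,5}->{1,2,3,4}
Constraint 2 (U != W) on D(U)={1,2,3,4} D(W)={1,2,3}: no change
Constraint 3 (W < U) on D(W)={1,2,3} D(U)={1,2,3,4}: U {1,2,3,4}->{2,3,4}
So after constraint 3: D(U)={2,3,4}, size = 3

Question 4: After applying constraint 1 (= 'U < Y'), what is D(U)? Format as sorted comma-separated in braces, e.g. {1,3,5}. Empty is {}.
Answer: {1,2,3,4}

Derivation:
Constraint 1 (U < Y) on D(U)={1,2,3,4,5} D(Y)={2,3,5}: U {1,2,3,4,5}->{1,2,3,4}
So after constraint 1: D(U) = {1,2,3,4}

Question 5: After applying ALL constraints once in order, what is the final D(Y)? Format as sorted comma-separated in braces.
Answer: {}

Derivation:
Constraint 1 (U < Y) on D(U)={1,2,3,4,5} D(Y)={2,3,5}: U {1,2,3,4,5}->{1,2,3,4}
Constraint 2 (U != W) on D(U)={1,2,3,4} D(W)={1,2,3}: no change
Constraint 3 (W < U) on D(W)={1,2,3} D(U)={1,2,3,4}: U {1,2,3,4}->{2,3,4}
Constraint 4 (U + Y = W) on D(U)={2,3,4} D(Y)={2,3,5} D(W)={1,2,3}: U {2,3,4}->{}; Y {2,3,5}->{}; W {1,2,3}->{}
So after all 4 constraints: D(Y) = {}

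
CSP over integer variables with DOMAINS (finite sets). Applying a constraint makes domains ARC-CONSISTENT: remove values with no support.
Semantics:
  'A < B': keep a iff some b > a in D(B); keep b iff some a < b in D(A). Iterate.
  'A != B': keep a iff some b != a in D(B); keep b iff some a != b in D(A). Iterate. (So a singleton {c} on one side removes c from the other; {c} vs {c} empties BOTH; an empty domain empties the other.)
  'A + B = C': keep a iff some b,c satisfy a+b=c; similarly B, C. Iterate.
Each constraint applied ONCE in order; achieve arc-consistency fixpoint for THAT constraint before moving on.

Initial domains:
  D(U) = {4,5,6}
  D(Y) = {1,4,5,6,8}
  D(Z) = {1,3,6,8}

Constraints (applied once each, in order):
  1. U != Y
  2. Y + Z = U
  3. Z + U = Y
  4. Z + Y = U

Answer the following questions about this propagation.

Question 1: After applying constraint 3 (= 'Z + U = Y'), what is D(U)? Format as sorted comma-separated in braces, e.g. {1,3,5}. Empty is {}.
Answer: {4}

Derivation:
Constraint 1 (U != Y) on D(U)={4,5,6} D(Y)={1,4,5,6,8}: no change
Constraint 2 (Y + Z = U) on D(Y)={1,4,5,6,8} D(Z)={1,3,6,8} D(U)={4,5,6}: Y {1,4,5,6,8}->{1,4,5}; Z {1,3,6,8}->{1,3}
Constraint 3 (Z + U = Y) on D(Z)={1,3} D(U)={4,5,6} D(Y)={1,4,5}: Z {1,3}->{1}; U {4,5,6}->{4}; Y {1,4,5}->{5}
So after constraint 3: D(U) = {4}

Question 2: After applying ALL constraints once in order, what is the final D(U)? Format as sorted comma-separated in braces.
Answer: {}

Derivation:
Constraint 1 (U != Y) on D(U)={4,5,6} D(Y)={1,4,5,6,8}: no change
Constraint 2 (Y + Z = U) on D(Y)={1,4,5,6,8} D(Z)={1,3,6,8} D(U)={4,5,6}: Y {1,4,5,6,8}->{1,4,5}; Z {1,3,6,8}->{1,3}
Constraint 3 (Z + U = Y) on D(Z)={1,3} D(U)={4,5,6} D(Y)={1,4,5}: Z {1,3}->{1}; U {4,5,6}->{4}; Y {1,4,5}->{5}
Constraint 4 (Z + Y = U) on D(Z)={1} D(Y)={5} D(U)={4}: Z {1}->{}; Y {5}->{}; U {4}->{}
So after all 4 constraints: D(U) = {}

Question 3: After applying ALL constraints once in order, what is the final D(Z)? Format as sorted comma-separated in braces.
Constraint 1 (U != Y) on D(U)={4,5,6} D(Y)={1,4,5,6,8}: no change
Constraint 2 (Y + Z = U) on D(Y)={1,4,5,6,8} D(Z)={1,3,6,8} D(U)={4,5,6}: Y {1,4,5,6,8}->{1,4,5}; Z {1,3,6,8}->{1,3}
Constraint 3 (Z + U = Y) on D(Z)={1,3} D(U)={4,5,6} D(Y)={1,4,5}: Z {1,3}->{1}; U {4,5,6}->{4}; Y {1,4,5}->{5}
Constraint 4 (Z + Y = U) on D(Z)={1} D(Y)={5} D(U)={4}: Z {1}->{}; Y {5}->{}; U {4}->{}
So after all 4 constraints: D(Z) = {}

Answer: {}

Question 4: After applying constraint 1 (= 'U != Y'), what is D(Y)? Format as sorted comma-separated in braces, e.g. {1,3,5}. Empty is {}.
Constraint 1 (U != Y) on D(U)={4,5,6} D(Y)={1,4,5,6,8}: no change
So after constraint 1: D(Y) = {1,4,5,6,8}

Answer: {1,4,5,6,8}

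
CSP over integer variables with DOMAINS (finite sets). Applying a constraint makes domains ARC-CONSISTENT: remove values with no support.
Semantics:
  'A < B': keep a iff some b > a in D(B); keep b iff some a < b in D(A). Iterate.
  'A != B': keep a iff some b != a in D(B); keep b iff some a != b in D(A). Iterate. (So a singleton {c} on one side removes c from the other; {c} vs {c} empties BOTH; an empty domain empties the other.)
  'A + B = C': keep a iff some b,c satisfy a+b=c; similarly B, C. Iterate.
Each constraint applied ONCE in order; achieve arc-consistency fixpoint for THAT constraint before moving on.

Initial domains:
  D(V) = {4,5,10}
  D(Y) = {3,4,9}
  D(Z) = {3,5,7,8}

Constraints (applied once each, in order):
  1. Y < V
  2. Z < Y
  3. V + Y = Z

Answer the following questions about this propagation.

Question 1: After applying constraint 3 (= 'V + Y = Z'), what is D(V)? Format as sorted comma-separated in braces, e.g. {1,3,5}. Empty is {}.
Constraint 1 (Y < V) on D(Y)={3,4,9} D(V)={4,5,10}: no change
Constraint 2 (Z < Y) on D(Z)={3,5,7,8} D(Y)={3,4,9}: Y {3,4,9}->{4,9}
Constraint 3 (V + Y = Z) on D(V)={4,5,10} D(Y)={4,9} D(Z)={3,5,7,8}: V {4,5,10}->{4}; Y {4,9}->{4}; Z {3,5,7,8}->{8}
So after constraint 3: D(V) = {4}

Answer: {4}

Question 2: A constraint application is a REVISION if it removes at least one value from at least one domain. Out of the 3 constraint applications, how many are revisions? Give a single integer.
Constraint 1 (Y < V) on D(Y)={3,4,9} D(V)={4,5,10}: no change => not a revision
Constraint 2 (Z < Y) on D(Z)={3,5,7,8} D(Y)={3,4,9}: Y {3,4,9}->{4,9} => REVISION
Constraint 3 (V + Y = Z) on D(V)={4,5,10} D(Y)={4,9} D(Z)={3,5,7,8}: V {4,5,10}->{4}; Y {4,9}->{4}; Z {3,5,7,8}->{8} => REVISION
Total revisions = 2

Answer: 2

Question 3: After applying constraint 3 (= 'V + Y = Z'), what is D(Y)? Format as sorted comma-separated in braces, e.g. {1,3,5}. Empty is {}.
Constraint 1 (Y < V) on D(Y)={3,4,9} D(V)={4,5,10}: no change
Constraint 2 (Z < Y) on D(Z)={3,5,7,8} D(Y)={3,4,9}: Y {3,4,9}->{4,9}
Constraint 3 (V + Y = Z) on D(V)={4,5,10} D(Y)={4,9} D(Z)={3,5,7,8}: V {4,5,10}->{4}; Y {4,9}->{4}; Z {3,5,7,8}->{8}
So after constraint 3: D(Y) = {4}

Answer: {4}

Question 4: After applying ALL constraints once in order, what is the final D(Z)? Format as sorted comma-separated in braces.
Answer: {8}

Derivation:
Constraint 1 (Y < V) on D(Y)={3,4,9} D(V)={4,5,10}: no change
Constraint 2 (Z < Y) on D(Z)={3,5,7,8} D(Y)={3,4,9}: Y {3,4,9}->{4,9}
Constraint 3 (V + Y = Z) on D(V)={4,5,10} D(Y)={4,9} D(Z)={3,5,7,8}: V {4,5,10}->{4}; Y {4,9}->{4}; Z {3,5,7,8}->{8}
So after all 3 constraints: D(Z) = {8}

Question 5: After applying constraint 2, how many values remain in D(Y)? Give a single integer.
Constraint 1 (Y < V) on D(Y)={3,4,9} D(V)={4,5,10}: no change
Constraint 2 (Z < Y) on D(Z)={3,5,7,8} D(Y)={3,4,9}: Y {3,4,9}->{4,9}
So after constraint 2: D(Y)={4,9}, size = 2

Answer: 2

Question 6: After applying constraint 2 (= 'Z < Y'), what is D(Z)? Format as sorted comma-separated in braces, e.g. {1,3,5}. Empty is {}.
Answer: {3,5,7,8}

Derivation:
Constraint 1 (Y < V) on D(Y)={3,4,9} D(V)={4,5,10}: no change
Constraint 2 (Z < Y) on D(Z)={3,5,7,8} D(Y)={3,4,9}: Y {3,4,9}->{4,9}
So after constraint 2: D(Z) = {3,5,7,8}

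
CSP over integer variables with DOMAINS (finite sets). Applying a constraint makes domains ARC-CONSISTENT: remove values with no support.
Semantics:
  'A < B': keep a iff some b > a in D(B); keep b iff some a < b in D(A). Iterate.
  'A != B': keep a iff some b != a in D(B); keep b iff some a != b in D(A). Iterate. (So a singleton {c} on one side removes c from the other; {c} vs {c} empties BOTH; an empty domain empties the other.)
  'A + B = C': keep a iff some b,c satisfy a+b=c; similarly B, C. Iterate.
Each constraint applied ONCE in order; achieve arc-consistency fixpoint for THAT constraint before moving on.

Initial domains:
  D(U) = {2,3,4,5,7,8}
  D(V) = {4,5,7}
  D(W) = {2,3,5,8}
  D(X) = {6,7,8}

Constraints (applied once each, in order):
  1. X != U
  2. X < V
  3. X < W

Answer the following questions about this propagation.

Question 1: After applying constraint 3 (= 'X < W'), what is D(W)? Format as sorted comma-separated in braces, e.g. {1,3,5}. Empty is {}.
Answer: {8}

Derivation:
Constraint 1 (X != U) on D(X)={6,7,8} D(U)={2,3,4,5,7,8}: no change
Constraint 2 (X < V) on D(X)={6,7,8} D(V)={4,5,7}: X {6,7,8}->{6}; V {4,5,7}->{7}
Constraint 3 (X < W) on D(X)={6} D(W)={2,3,5,8}: W {2,3,5,8}->{8}
So after constraint 3: D(W) = {8}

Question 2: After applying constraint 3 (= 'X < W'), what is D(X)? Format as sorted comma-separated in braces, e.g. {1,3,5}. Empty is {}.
Answer: {6}

Derivation:
Constraint 1 (X != U) on D(X)={6,7,8} D(U)={2,3,4,5,7,8}: no change
Constraint 2 (X < V) on D(X)={6,7,8} D(V)={4,5,7}: X {6,7,8}->{6}; V {4,5,7}->{7}
Constraint 3 (X < W) on D(X)={6} D(W)={2,3,5,8}: W {2,3,5,8}->{8}
So after constraint 3: D(X) = {6}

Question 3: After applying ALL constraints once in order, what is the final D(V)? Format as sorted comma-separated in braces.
Answer: {7}

Derivation:
Constraint 1 (X != U) on D(X)={6,7,8} D(U)={2,3,4,5,7,8}: no change
Constraint 2 (X < V) on D(X)={6,7,8} D(V)={4,5,7}: X {6,7,8}->{6}; V {4,5,7}->{7}
Constraint 3 (X < W) on D(X)={6} D(W)={2,3,5,8}: W {2,3,5,8}->{8}
So after all 3 constraints: D(V) = {7}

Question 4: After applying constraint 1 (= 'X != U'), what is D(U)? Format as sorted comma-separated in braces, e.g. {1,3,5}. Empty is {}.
Constraint 1 (X != U) on D(X)={6,7,8} D(U)={2,3,4,5,7,8}: no change
So after constraint 1: D(U) = {2,3,4,5,7,8}

Answer: {2,3,4,5,7,8}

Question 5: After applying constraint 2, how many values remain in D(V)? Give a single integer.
Constraint 1 (X != U) on D(X)={6,7,8} D(U)={2,3,4,5,7,8}: no change
Constraint 2 (X < V) on D(X)={6,7,8} D(V)={4,5,7}: X {6,7,8}->{6}; V {4,5,7}->{7}
So after constraint 2: D(V)={7}, size = 1

Answer: 1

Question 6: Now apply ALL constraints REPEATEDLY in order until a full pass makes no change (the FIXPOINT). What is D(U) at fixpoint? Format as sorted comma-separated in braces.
pass 0 (initial): D(U)={2,3,4,5,7,8}
pass 1: V {4,5,7}->{7}; W {2,3,5,8}->{8}; X {6,7,8}->{6}
pass 2: no change
Fixpoint after 2 passes: D(U) = {2,3,4,5,7,8}

Answer: {2,3,4,5,7,8}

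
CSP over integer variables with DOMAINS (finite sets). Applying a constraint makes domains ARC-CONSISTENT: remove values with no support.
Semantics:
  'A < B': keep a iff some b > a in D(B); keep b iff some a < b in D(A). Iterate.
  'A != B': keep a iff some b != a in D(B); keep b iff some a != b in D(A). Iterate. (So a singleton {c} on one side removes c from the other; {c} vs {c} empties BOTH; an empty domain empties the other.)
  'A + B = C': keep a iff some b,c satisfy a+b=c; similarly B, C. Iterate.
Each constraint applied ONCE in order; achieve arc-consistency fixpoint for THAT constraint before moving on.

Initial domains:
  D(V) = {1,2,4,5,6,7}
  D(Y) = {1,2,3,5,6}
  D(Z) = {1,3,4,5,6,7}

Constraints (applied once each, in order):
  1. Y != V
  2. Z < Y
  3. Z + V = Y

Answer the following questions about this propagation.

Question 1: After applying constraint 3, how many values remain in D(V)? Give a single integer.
Constraint 1 (Y != V) on D(Y)={1,2,3,5,6} D(V)={1,2,4,5,6,7}: no change
Constraint 2 (Z < Y) on D(Z)={1,3,4,5,6,7} D(Y)={1,2,3,5,6}: Z {1,3,4,5,6,7}->{1,3,4,5}; Y {1,2,3,5,6}->{2,3,5,6}
Constraint 3 (Z + V = Y) on D(Z)={1,3,4,5} D(V)={1,2,4,5,6,7} D(Y)={2,3,5,6}: V {1,2,4,5,6,7}->{1,2,4,5}
So after constraint 3: D(V)={1,2,4,5}, size = 4

Answer: 4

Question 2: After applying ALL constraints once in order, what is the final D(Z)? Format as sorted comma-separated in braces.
Answer: {1,3,4,5}

Derivation:
Constraint 1 (Y != V) on D(Y)={1,2,3,5,6} D(V)={1,2,4,5,6,7}: no change
Constraint 2 (Z < Y) on D(Z)={1,3,4,5,6,7} D(Y)={1,2,3,5,6}: Z {1,3,4,5,6,7}->{1,3,4,5}; Y {1,2,3,5,6}->{2,3,5,6}
Constraint 3 (Z + V = Y) on D(Z)={1,3,4,5} D(V)={1,2,4,5,6,7} D(Y)={2,3,5,6}: V {1,2,4,5,6,7}->{1,2,4,5}
So after all 3 constraints: D(Z) = {1,3,4,5}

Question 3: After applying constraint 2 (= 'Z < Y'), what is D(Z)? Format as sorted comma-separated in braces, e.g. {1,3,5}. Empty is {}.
Answer: {1,3,4,5}

Derivation:
Constraint 1 (Y != V) on D(Y)={1,2,3,5,6} D(V)={1,2,4,5,6,7}: no change
Constraint 2 (Z < Y) on D(Z)={1,3,4,5,6,7} D(Y)={1,2,3,5,6}: Z {1,3,4,5,6,7}->{1,3,4,5}; Y {1,2,3,5,6}->{2,3,5,6}
So after constraint 2: D(Z) = {1,3,4,5}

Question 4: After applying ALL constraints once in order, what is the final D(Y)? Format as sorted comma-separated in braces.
Answer: {2,3,5,6}

Derivation:
Constraint 1 (Y != V) on D(Y)={1,2,3,5,6} D(V)={1,2,4,5,6,7}: no change
Constraint 2 (Z < Y) on D(Z)={1,3,4,5,6,7} D(Y)={1,2,3,5,6}: Z {1,3,4,5,6,7}->{1,3,4,5}; Y {1,2,3,5,6}->{2,3,5,6}
Constraint 3 (Z + V = Y) on D(Z)={1,3,4,5} D(V)={1,2,4,5,6,7} D(Y)={2,3,5,6}: V {1,2,4,5,6,7}->{1,2,4,5}
So after all 3 constraints: D(Y) = {2,3,5,6}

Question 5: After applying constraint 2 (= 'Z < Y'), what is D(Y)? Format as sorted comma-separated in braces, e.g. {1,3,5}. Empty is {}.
Constraint 1 (Y != V) on D(Y)={1,2,3,5,6} D(V)={1,2,4,5,6,7}: no change
Constraint 2 (Z < Y) on D(Z)={1,3,4,5,6,7} D(Y)={1,2,3,5,6}: Z {1,3,4,5,6,7}->{1,3,4,5}; Y {1,2,3,5,6}->{2,3,5,6}
So after constraint 2: D(Y) = {2,3,5,6}

Answer: {2,3,5,6}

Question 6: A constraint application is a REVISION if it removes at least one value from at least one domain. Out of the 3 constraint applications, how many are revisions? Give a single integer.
Answer: 2

Derivation:
Constraint 1 (Y != V) on D(Y)={1,2,3,5,6} D(V)={1,2,4,5,6,7}: no change => not a revision
Constraint 2 (Z < Y) on D(Z)={1,3,4,5,6,7} D(Y)={1,2,3,5,6}: Z {1,3,4,5,6,7}->{1,3,4,5}; Y {1,2,3,5,6}->{2,3,5,6} => REVISION
Constraint 3 (Z + V = Y) on D(Z)={1,3,4,5} D(V)={1,2,4,5,6,7} D(Y)={2,3,5,6}: V {1,2,4,5,6,7}->{1,2,4,5} => REVISION
Total revisions = 2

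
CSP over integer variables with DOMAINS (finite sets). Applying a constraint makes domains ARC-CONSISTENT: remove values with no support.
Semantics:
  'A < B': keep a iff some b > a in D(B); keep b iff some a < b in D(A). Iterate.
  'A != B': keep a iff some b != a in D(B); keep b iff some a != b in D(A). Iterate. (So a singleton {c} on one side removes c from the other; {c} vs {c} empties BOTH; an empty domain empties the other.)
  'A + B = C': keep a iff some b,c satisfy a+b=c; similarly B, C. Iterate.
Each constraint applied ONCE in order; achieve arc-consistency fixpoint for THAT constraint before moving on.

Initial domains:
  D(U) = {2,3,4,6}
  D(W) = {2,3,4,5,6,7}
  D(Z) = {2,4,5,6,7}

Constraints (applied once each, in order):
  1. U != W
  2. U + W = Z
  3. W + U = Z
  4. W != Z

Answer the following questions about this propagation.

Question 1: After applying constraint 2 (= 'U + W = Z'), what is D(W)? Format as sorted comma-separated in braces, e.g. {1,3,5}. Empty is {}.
Answer: {2,3,4,5}

Derivation:
Constraint 1 (U != W) on D(U)={2,3,4,6} D(W)={2,3,4,5,6,7}: no change
Constraint 2 (U + W = Z) on D(U)={2,3,4,6} D(W)={2,3,4,5,6,7} D(Z)={2,4,5,6,7}: U {2,3,4,6}->{2,3,4}; W {2,3,4,5,6,7}->{2,3,4,5}; Z {2,4,5,6,7}->{4,5,6,7}
So after constraint 2: D(W) = {2,3,4,5}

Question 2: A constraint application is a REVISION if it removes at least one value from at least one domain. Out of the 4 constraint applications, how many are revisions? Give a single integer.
Constraint 1 (U != W) on D(U)={2,3,4,6} D(W)={2,3,4,5,6,7}: no change => not a revision
Constraint 2 (U + W = Z) on D(U)={2,3,4,6} D(W)={2,3,4,5,6,7} D(Z)={2,4,5,6,7}: U {2,3,4,6}->{2,3,4}; W {2,3,4,5,6,7}->{2,3,4,5}; Z {2,4,5,6,7}->{4,5,6,7} => REVISION
Constraint 3 (W + U = Z) on D(W)={2,3,4,5} D(U)={2,3,4} D(Z)={4,5,6,7}: no change => not a revision
Constraint 4 (W != Z) on D(W)={2,3,4,5} D(Z)={4,5,6,7}: no change => not a revision
Total revisions = 1

Answer: 1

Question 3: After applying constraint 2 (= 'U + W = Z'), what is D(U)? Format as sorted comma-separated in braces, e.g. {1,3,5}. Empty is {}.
Answer: {2,3,4}

Derivation:
Constraint 1 (U != W) on D(U)={2,3,4,6} D(W)={2,3,4,5,6,7}: no change
Constraint 2 (U + W = Z) on D(U)={2,3,4,6} D(W)={2,3,4,5,6,7} D(Z)={2,4,5,6,7}: U {2,3,4,6}->{2,3,4}; W {2,3,4,5,6,7}->{2,3,4,5}; Z {2,4,5,6,7}->{4,5,6,7}
So after constraint 2: D(U) = {2,3,4}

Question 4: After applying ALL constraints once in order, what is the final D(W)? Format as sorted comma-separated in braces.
Answer: {2,3,4,5}

Derivation:
Constraint 1 (U != W) on D(U)={2,3,4,6} D(W)={2,3,4,5,6,7}: no change
Constraint 2 (U + W = Z) on D(U)={2,3,4,6} D(W)={2,3,4,5,6,7} D(Z)={2,4,5,6,7}: U {2,3,4,6}->{2,3,4}; W {2,3,4,5,6,7}->{2,3,4,5}; Z {2,4,5,6,7}->{4,5,6,7}
Constraint 3 (W + U = Z) on D(W)={2,3,4,5} D(U)={2,3,4} D(Z)={4,5,6,7}: no change
Constraint 4 (W != Z) on D(W)={2,3,4,5} D(Z)={4,5,6,7}: no change
So after all 4 constraints: D(W) = {2,3,4,5}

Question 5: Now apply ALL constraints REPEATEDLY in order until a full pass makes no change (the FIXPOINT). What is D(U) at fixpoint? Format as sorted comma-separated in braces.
pass 0 (initial): D(U)={2,3,4,6}
pass 1: U {2,3,4,6}->{2,3,4}; W {2,3,4,5,6,7}->{2,3,4,5}; Z {2,4,5,6,7}->{4,5,6,7}
pass 2: no change
Fixpoint after 2 passes: D(U) = {2,3,4}

Answer: {2,3,4}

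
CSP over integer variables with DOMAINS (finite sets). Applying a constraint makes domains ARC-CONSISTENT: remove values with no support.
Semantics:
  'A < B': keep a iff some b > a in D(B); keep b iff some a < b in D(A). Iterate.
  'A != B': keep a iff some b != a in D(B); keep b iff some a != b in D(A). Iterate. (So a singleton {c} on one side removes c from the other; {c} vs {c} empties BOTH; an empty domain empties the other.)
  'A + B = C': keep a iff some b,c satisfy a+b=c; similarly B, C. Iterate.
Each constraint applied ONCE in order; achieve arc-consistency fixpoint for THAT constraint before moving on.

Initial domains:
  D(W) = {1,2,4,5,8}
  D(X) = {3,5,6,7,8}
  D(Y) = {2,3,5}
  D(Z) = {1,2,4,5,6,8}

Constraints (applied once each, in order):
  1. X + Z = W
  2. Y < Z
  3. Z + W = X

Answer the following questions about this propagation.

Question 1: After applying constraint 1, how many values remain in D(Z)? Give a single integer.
Constraint 1 (X + Z = W) on D(X)={3,5,6,7,8} D(Z)={1,2,4,5,6,8} D(W)={1,2,4,5,8}: X {3,5,6,7,8}->{3,6,7}; Z {1,2,4,5,6,8}->{1,2,5}; W {1,2,4,5,8}->{4,5,8}
So after constraint 1: D(Z)={1,2,5}, size = 3

Answer: 3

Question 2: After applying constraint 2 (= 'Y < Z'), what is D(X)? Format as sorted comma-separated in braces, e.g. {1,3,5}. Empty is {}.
Answer: {3,6,7}

Derivation:
Constraint 1 (X + Z = W) on D(X)={3,5,6,7,8} D(Z)={1,2,4,5,6,8} D(W)={1,2,4,5,8}: X {3,5,6,7,8}->{3,6,7}; Z {1,2,4,5,6,8}->{1,2,5}; W {1,2,4,5,8}->{4,5,8}
Constraint 2 (Y < Z) on D(Y)={2,3,5} D(Z)={1,2,5}: Y {2,3,5}->{2,3}; Z {1,2,5}->{5}
So after constraint 2: D(X) = {3,6,7}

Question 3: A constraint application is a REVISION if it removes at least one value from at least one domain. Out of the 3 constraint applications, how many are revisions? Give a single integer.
Answer: 3

Derivation:
Constraint 1 (X + Z = W) on D(X)={3,5,6,7,8} D(Z)={1,2,4,5,6,8} D(W)={1,2,4,5,8}: X {3,5,6,7,8}->{3,6,7}; Z {1,2,4,5,6,8}->{1,2,5}; W {1,2,4,5,8}->{4,5,8} => REVISION
Constraint 2 (Y < Z) on D(Y)={2,3,5} D(Z)={1,2,5}: Y {2,3,5}->{2,3}; Z {1,2,5}->{5} => REVISION
Constraint 3 (Z + W = X) on D(Z)={5} D(W)={4,5,8} D(X)={3,6,7}: Z {5}->{}; W {4,5,8}->{}; X {3,6,7}->{} => REVISION
Total revisions = 3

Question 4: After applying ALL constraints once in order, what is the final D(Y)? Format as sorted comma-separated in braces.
Constraint 1 (X + Z = W) on D(X)={3,5,6,7,8} D(Z)={1,2,4,5,6,8} D(W)={1,2,4,5,8}: X {3,5,6,7,8}->{3,6,7}; Z {1,2,4,5,6,8}->{1,2,5}; W {1,2,4,5,8}->{4,5,8}
Constraint 2 (Y < Z) on D(Y)={2,3,5} D(Z)={1,2,5}: Y {2,3,5}->{2,3}; Z {1,2,5}->{5}
Constraint 3 (Z + W = X) on D(Z)={5} D(W)={4,5,8} D(X)={3,6,7}: Z {5}->{}; W {4,5,8}->{}; X {3,6,7}->{}
So after all 3 constraints: D(Y) = {2,3}

Answer: {2,3}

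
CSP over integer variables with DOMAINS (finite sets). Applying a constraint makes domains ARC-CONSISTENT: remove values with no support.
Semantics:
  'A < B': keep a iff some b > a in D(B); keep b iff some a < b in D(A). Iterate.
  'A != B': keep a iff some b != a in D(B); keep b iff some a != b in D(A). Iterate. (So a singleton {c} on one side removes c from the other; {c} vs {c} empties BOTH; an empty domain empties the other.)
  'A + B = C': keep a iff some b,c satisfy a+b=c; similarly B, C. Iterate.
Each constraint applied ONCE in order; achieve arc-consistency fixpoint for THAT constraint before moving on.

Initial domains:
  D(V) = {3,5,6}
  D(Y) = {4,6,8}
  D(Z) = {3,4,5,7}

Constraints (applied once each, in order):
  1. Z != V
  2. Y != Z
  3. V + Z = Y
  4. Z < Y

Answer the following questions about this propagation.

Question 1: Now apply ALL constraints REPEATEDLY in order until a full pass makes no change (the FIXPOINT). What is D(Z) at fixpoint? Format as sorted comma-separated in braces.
pass 0 (initial): D(Z)={3,4,5,7}
pass 1: V {3,5,6}->{3,5}; Y {4,6,8}->{6,8}; Z {3,4,5,7}->{3,5}
pass 2: no change
Fixpoint after 2 passes: D(Z) = {3,5}

Answer: {3,5}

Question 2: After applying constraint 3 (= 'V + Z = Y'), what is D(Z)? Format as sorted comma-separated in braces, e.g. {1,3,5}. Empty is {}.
Answer: {3,5}

Derivation:
Constraint 1 (Z != V) on D(Z)={3,4,5,7} D(V)={3,5,6}: no change
Constraint 2 (Y != Z) on D(Y)={4,6,8} D(Z)={3,4,5,7}: no change
Constraint 3 (V + Z = Y) on D(V)={3,5,6} D(Z)={3,4,5,7} D(Y)={4,6,8}: V {3,5,6}->{3,5}; Z {3,4,5,7}->{3,5}; Y {4,6,8}->{6,8}
So after constraint 3: D(Z) = {3,5}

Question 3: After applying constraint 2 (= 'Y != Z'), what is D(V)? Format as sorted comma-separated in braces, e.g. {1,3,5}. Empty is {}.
Constraint 1 (Z != V) on D(Z)={3,4,5,7} D(V)={3,5,6}: no change
Constraint 2 (Y != Z) on D(Y)={4,6,8} D(Z)={3,4,5,7}: no change
So after constraint 2: D(V) = {3,5,6}

Answer: {3,5,6}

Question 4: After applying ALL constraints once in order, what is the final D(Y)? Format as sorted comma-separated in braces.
Answer: {6,8}

Derivation:
Constraint 1 (Z != V) on D(Z)={3,4,5,7} D(V)={3,5,6}: no change
Constraint 2 (Y != Z) on D(Y)={4,6,8} D(Z)={3,4,5,7}: no change
Constraint 3 (V + Z = Y) on D(V)={3,5,6} D(Z)={3,4,5,7} D(Y)={4,6,8}: V {3,5,6}->{3,5}; Z {3,4,5,7}->{3,5}; Y {4,6,8}->{6,8}
Constraint 4 (Z < Y) on D(Z)={3,5} D(Y)={6,8}: no change
So after all 4 constraints: D(Y) = {6,8}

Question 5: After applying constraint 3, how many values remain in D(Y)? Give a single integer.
Answer: 2

Derivation:
Constraint 1 (Z != V) on D(Z)={3,4,5,7} D(V)={3,5,6}: no change
Constraint 2 (Y != Z) on D(Y)={4,6,8} D(Z)={3,4,5,7}: no change
Constraint 3 (V + Z = Y) on D(V)={3,5,6} D(Z)={3,4,5,7} D(Y)={4,6,8}: V {3,5,6}->{3,5}; Z {3,4,5,7}->{3,5}; Y {4,6,8}->{6,8}
So after constraint 3: D(Y)={6,8}, size = 2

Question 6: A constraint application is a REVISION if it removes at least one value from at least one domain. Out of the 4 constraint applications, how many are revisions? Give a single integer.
Constraint 1 (Z != V) on D(Z)={3,4,5,7} D(V)={3,5,6}: no change => not a revision
Constraint 2 (Y != Z) on D(Y)={4,6,8} D(Z)={3,4,5,7}: no change => not a revision
Constraint 3 (V + Z = Y) on D(V)={3,5,6} D(Z)={3,4,5,7} D(Y)={4,6,8}: V {3,5,6}->{3,5}; Z {3,4,5,7}->{3,5}; Y {4,6,8}->{6,8} => REVISION
Constraint 4 (Z < Y) on D(Z)={3,5} D(Y)={6,8}: no change => not a revision
Total revisions = 1

Answer: 1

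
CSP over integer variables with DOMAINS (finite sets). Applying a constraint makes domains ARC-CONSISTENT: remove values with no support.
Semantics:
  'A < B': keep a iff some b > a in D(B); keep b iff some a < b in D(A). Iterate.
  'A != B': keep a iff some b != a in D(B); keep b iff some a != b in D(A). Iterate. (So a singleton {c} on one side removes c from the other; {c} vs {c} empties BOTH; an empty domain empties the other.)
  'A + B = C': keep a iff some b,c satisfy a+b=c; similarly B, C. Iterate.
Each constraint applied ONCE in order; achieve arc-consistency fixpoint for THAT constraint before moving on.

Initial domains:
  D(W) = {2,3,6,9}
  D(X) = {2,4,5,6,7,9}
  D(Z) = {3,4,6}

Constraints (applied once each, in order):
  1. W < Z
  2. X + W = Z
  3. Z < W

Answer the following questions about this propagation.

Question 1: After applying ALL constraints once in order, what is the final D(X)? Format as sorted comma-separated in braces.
Constraint 1 (W < Z) on D(W)={2,3,6,9} D(Z)={3,4,6}: W {2,3,6,9}->{2,3}
Constraint 2 (X + W = Z) on D(X)={2,4,5,6,7,9} D(W)={2,3} D(Z)={3,4,6}: X {2,4,5,6,7,9}->{2,4}; W {2,3}->{2}; Z {3,4,6}->{4,6}
Constraint 3 (Z < W) on D(Z)={4,6} D(W)={2}: Z {4,6}->{}; W {2}->{}
So after all 3 constraints: D(X) = {2,4}

Answer: {2,4}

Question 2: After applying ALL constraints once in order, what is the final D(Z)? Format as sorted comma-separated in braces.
Constraint 1 (W < Z) on D(W)={2,3,6,9} D(Z)={3,4,6}: W {2,3,6,9}->{2,3}
Constraint 2 (X + W = Z) on D(X)={2,4,5,6,7,9} D(W)={2,3} D(Z)={3,4,6}: X {2,4,5,6,7,9}->{2,4}; W {2,3}->{2}; Z {3,4,6}->{4,6}
Constraint 3 (Z < W) on D(Z)={4,6} D(W)={2}: Z {4,6}->{}; W {2}->{}
So after all 3 constraints: D(Z) = {}

Answer: {}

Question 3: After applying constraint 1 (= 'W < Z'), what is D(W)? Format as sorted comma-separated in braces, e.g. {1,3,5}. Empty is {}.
Constraint 1 (W < Z) on D(W)={2,3,6,9} D(Z)={3,4,6}: W {2,3,6,9}->{2,3}
So after constraint 1: D(W) = {2,3}

Answer: {2,3}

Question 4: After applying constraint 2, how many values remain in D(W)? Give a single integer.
Answer: 1

Derivation:
Constraint 1 (W < Z) on D(W)={2,3,6,9} D(Z)={3,4,6}: W {2,3,6,9}->{2,3}
Constraint 2 (X + W = Z) on D(X)={2,4,5,6,7,9} D(W)={2,3} D(Z)={3,4,6}: X {2,4,5,6,7,9}->{2,4}; W {2,3}->{2}; Z {3,4,6}->{4,6}
So after constraint 2: D(W)={2}, size = 1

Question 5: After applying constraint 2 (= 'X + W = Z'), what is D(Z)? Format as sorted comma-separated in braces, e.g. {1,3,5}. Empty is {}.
Answer: {4,6}

Derivation:
Constraint 1 (W < Z) on D(W)={2,3,6,9} D(Z)={3,4,6}: W {2,3,6,9}->{2,3}
Constraint 2 (X + W = Z) on D(X)={2,4,5,6,7,9} D(W)={2,3} D(Z)={3,4,6}: X {2,4,5,6,7,9}->{2,4}; W {2,3}->{2}; Z {3,4,6}->{4,6}
So after constraint 2: D(Z) = {4,6}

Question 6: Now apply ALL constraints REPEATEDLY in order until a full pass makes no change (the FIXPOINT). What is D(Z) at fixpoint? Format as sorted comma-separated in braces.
Answer: {}

Derivation:
pass 0 (initial): D(Z)={3,4,6}
pass 1: W {2,3,6,9}->{}; X {2,4,5,6,7,9}->{2,4}; Z {3,4,6}->{}
pass 2: X {2,4}->{}
pass 3: no change
Fixpoint after 3 passes: D(Z) = {}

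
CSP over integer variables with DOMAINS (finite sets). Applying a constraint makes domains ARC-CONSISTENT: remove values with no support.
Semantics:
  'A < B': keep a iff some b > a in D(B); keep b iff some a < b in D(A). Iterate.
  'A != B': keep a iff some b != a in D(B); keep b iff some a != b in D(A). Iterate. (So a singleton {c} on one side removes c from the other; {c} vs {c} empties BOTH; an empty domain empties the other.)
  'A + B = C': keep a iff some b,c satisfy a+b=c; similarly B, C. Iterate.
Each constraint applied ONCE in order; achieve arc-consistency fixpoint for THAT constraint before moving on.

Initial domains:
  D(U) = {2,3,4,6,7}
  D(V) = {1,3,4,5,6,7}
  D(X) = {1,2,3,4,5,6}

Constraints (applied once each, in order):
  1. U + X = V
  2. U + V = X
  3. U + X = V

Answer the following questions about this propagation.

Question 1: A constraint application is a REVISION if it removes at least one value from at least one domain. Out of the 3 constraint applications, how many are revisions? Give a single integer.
Constraint 1 (U + X = V) on D(U)={2,3,4,6,7} D(X)={1,2,3,4,5,6} D(V)={1,3,4,5,6,7}: U {2,3,4,6,7}->{2,3,4,6}; X {1,2,3,4,5,6}->{1,2,3,4,5}; V {1,3,4,5,6,7}->{3,4,5,6,7} => REVISION
Constraint 2 (U + V = X) on D(U)={2,3,4,6} D(V)={3,4,5,6,7} D(X)={1,2,3,4,5}: U {2,3,4,6}->{2}; V {3,4,5,6,7}->{3}; X {1,2,3,4,5}->{5} => REVISION
Constraint 3 (U + X = V) on D(U)={2} D(X)={5} D(V)={3}: U {2}->{}; X {5}->{}; V {3}->{} => REVISION
Total revisions = 3

Answer: 3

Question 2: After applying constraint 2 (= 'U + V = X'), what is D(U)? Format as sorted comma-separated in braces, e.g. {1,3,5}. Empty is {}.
Constraint 1 (U + X = V) on D(U)={2,3,4,6,7} D(X)={1,2,3,4,5,6} D(V)={1,3,4,5,6,7}: U {2,3,4,6,7}->{2,3,4,6}; X {1,2,3,4,5,6}->{1,2,3,4,5}; V {1,3,4,5,6,7}->{3,4,5,6,7}
Constraint 2 (U + V = X) on D(U)={2,3,4,6} D(V)={3,4,5,6,7} D(X)={1,2,3,4,5}: U {2,3,4,6}->{2}; V {3,4,5,6,7}->{3}; X {1,2,3,4,5}->{5}
So after constraint 2: D(U) = {2}

Answer: {2}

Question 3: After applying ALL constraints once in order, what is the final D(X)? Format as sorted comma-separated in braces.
Answer: {}

Derivation:
Constraint 1 (U + X = V) on D(U)={2,3,4,6,7} D(X)={1,2,3,4,5,6} D(V)={1,3,4,5,6,7}: U {2,3,4,6,7}->{2,3,4,6}; X {1,2,3,4,5,6}->{1,2,3,4,5}; V {1,3,4,5,6,7}->{3,4,5,6,7}
Constraint 2 (U + V = X) on D(U)={2,3,4,6} D(V)={3,4,5,6,7} D(X)={1,2,3,4,5}: U {2,3,4,6}->{2}; V {3,4,5,6,7}->{3}; X {1,2,3,4,5}->{5}
Constraint 3 (U + X = V) on D(U)={2} D(X)={5} D(V)={3}: U {2}->{}; X {5}->{}; V {3}->{}
So after all 3 constraints: D(X) = {}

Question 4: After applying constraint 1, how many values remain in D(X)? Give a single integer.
Answer: 5

Derivation:
Constraint 1 (U + X = V) on D(U)={2,3,4,6,7} D(X)={1,2,3,4,5,6} D(V)={1,3,4,5,6,7}: U {2,3,4,6,7}->{2,3,4,6}; X {1,2,3,4,5,6}->{1,2,3,4,5}; V {1,3,4,5,6,7}->{3,4,5,6,7}
So after constraint 1: D(X)={1,2,3,4,5}, size = 5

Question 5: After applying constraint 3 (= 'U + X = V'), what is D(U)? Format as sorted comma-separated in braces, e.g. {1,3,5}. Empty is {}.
Answer: {}

Derivation:
Constraint 1 (U + X = V) on D(U)={2,3,4,6,7} D(X)={1,2,3,4,5,6} D(V)={1,3,4,5,6,7}: U {2,3,4,6,7}->{2,3,4,6}; X {1,2,3,4,5,6}->{1,2,3,4,5}; V {1,3,4,5,6,7}->{3,4,5,6,7}
Constraint 2 (U + V = X) on D(U)={2,3,4,6} D(V)={3,4,5,6,7} D(X)={1,2,3,4,5}: U {2,3,4,6}->{2}; V {3,4,5,6,7}->{3}; X {1,2,3,4,5}->{5}
Constraint 3 (U + X = V) on D(U)={2} D(X)={5} D(V)={3}: U {2}->{}; X {5}->{}; V {3}->{}
So after constraint 3: D(U) = {}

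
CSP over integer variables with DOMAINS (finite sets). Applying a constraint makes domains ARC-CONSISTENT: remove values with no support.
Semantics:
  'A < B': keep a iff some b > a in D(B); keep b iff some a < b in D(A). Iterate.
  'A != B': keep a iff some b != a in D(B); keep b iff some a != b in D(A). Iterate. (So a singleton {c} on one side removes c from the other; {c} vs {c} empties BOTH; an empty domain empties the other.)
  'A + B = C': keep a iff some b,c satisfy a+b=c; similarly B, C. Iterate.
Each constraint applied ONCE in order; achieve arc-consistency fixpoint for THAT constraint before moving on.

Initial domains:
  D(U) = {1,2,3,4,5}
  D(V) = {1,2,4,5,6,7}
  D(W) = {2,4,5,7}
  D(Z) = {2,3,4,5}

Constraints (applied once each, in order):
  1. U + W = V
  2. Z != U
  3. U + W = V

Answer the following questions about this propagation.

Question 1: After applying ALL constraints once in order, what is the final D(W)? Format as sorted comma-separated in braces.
Constraint 1 (U + W = V) on D(U)={1,2,3,4,5} D(W)={2,4,5,7} D(V)={1,2,4,5,6,7}: W {2,4,5,7}->{2,4,5}; V {1,2,4,5,6,7}->{4,5,6,7}
Constraint 2 (Z != U) on D(Z)={2,3,4,5} D(U)={1,2,3,4,5}: no change
Constraint 3 (U + W = V) on D(U)={1,2,3,4,5} D(W)={2,4,5} D(V)={4,5,6,7}: no change
So after all 3 constraints: D(W) = {2,4,5}

Answer: {2,4,5}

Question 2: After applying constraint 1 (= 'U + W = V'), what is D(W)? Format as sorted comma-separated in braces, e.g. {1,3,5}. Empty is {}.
Answer: {2,4,5}

Derivation:
Constraint 1 (U + W = V) on D(U)={1,2,3,4,5} D(W)={2,4,5,7} D(V)={1,2,4,5,6,7}: W {2,4,5,7}->{2,4,5}; V {1,2,4,5,6,7}->{4,5,6,7}
So after constraint 1: D(W) = {2,4,5}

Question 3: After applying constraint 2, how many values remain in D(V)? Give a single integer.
Answer: 4

Derivation:
Constraint 1 (U + W = V) on D(U)={1,2,3,4,5} D(W)={2,4,5,7} D(V)={1,2,4,5,6,7}: W {2,4,5,7}->{2,4,5}; V {1,2,4,5,6,7}->{4,5,6,7}
Constraint 2 (Z != U) on D(Z)={2,3,4,5} D(U)={1,2,3,4,5}: no change
So after constraint 2: D(V)={4,5,6,7}, size = 4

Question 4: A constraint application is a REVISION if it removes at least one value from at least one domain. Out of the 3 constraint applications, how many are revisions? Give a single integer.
Answer: 1

Derivation:
Constraint 1 (U + W = V) on D(U)={1,2,3,4,5} D(W)={2,4,5,7} D(V)={1,2,4,5,6,7}: W {2,4,5,7}->{2,4,5}; V {1,2,4,5,6,7}->{4,5,6,7} => REVISION
Constraint 2 (Z != U) on D(Z)={2,3,4,5} D(U)={1,2,3,4,5}: no change => not a revision
Constraint 3 (U + W = V) on D(U)={1,2,3,4,5} D(W)={2,4,5} D(V)={4,5,6,7}: no change => not a revision
Total revisions = 1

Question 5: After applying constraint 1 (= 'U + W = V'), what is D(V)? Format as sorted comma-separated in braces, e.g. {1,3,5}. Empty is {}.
Constraint 1 (U + W = V) on D(U)={1,2,3,4,5} D(W)={2,4,5,7} D(V)={1,2,4,5,6,7}: W {2,4,5,7}->{2,4,5}; V {1,2,4,5,6,7}->{4,5,6,7}
So after constraint 1: D(V) = {4,5,6,7}

Answer: {4,5,6,7}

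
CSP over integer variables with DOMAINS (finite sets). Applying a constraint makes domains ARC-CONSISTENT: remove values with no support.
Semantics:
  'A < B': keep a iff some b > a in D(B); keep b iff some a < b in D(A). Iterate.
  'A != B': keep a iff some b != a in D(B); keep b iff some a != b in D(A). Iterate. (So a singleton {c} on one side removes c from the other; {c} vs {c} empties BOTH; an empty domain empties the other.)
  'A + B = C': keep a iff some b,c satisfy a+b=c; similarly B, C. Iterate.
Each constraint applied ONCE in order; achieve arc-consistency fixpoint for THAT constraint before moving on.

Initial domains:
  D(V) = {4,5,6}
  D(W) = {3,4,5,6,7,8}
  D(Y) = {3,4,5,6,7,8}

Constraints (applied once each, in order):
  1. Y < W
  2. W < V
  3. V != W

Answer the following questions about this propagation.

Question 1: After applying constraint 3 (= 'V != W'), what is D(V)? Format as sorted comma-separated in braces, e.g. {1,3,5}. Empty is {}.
Answer: {5,6}

Derivation:
Constraint 1 (Y < W) on D(Y)={3,4,5,6,7,8} D(W)={3,4,5,6,7,8}: Y {3,4,5,6,7,8}->{3,4,5,6,7}; W {3,4,5,6,7,8}->{4,5,6,7,8}
Constraint 2 (W < V) on D(W)={4,5,6,7,8} D(V)={4,5,6}: W {4,5,6,7,8}->{4,5}; V {4,5,6}->{5,6}
Constraint 3 (V != W) on D(V)={5,6} D(W)={4,5}: no change
So after constraint 3: D(V) = {5,6}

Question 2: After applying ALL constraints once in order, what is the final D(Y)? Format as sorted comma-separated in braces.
Constraint 1 (Y < W) on D(Y)={3,4,5,6,7,8} D(W)={3,4,5,6,7,8}: Y {3,4,5,6,7,8}->{3,4,5,6,7}; W {3,4,5,6,7,8}->{4,5,6,7,8}
Constraint 2 (W < V) on D(W)={4,5,6,7,8} D(V)={4,5,6}: W {4,5,6,7,8}->{4,5}; V {4,5,6}->{5,6}
Constraint 3 (V != W) on D(V)={5,6} D(W)={4,5}: no change
So after all 3 constraints: D(Y) = {3,4,5,6,7}

Answer: {3,4,5,6,7}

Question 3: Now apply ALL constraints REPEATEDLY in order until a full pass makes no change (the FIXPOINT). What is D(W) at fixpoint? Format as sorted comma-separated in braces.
pass 0 (initial): D(W)={3,4,5,6,7,8}
pass 1: V {4,5,6}->{5,6}; W {3,4,5,6,7,8}->{4,5}; Y {3,4,5,6,7,8}->{3,4,5,6,7}
pass 2: Y {3,4,5,6,7}->{3,4}
pass 3: no change
Fixpoint after 3 passes: D(W) = {4,5}

Answer: {4,5}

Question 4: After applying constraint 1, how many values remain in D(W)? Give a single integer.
Constraint 1 (Y < W) on D(Y)={3,4,5,6,7,8} D(W)={3,4,5,6,7,8}: Y {3,4,5,6,7,8}->{3,4,5,6,7}; W {3,4,5,6,7,8}->{4,5,6,7,8}
So after constraint 1: D(W)={4,5,6,7,8}, size = 5

Answer: 5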